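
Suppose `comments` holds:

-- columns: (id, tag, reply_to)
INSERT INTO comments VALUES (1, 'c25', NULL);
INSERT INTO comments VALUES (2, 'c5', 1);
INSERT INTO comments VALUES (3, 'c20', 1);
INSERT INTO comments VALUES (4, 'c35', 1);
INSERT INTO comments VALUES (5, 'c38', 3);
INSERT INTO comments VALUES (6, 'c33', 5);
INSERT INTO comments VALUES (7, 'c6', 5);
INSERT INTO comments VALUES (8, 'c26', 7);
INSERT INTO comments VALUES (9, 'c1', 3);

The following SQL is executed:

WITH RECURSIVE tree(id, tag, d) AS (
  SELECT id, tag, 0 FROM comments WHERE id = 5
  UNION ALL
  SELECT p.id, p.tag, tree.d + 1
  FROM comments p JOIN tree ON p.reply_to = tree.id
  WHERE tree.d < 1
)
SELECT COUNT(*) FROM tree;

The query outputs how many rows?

Base: id=5 (c38) at d 0.
Iteration 1: rows with reply_to in {5} -> c33 (id 6, d 1), c6 (id 7, d 1).
Iteration 2: d < 1 fails for all current rows; recursion stops.
Total rows emitted: 3.

3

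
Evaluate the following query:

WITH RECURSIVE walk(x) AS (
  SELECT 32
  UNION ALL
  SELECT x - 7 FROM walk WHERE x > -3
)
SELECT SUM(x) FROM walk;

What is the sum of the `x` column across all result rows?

Base: x=32.
Iteration 1: 32 > -3 holds -> x = 32 - 7 = 25.
Iteration 2: 25 > -3 holds -> x = 25 - 7 = 18.
Iteration 3: 18 > -3 holds -> x = 18 - 7 = 11.
Iteration 4: 11 > -3 holds -> x = 11 - 7 = 4.
Iteration 5: 4 > -3 holds -> x = 4 - 7 = -3.
Iteration 6: -3 > -3 fails; recursion stops.
SUM(x) = 32 + 25 + 18 + 11 + 4 + -3 = 87.

87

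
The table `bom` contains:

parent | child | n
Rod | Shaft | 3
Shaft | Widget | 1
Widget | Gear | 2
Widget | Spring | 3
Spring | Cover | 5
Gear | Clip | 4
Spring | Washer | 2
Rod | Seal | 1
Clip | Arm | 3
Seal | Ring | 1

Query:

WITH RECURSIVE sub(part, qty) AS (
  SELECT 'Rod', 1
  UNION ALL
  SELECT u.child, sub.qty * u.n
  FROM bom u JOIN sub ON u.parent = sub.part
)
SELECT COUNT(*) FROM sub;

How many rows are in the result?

Base: (Rod, qty=1).
Iteration 1: components of {Rod} -> Seal = 1*1 = 1, Shaft = 1*3 = 3.
Iteration 2: components of {Seal,Shaft} -> Ring = 1*1 = 1, Widget = 3*1 = 3.
Iteration 3: components of {Ring,Widget} -> Gear = 3*2 = 6, Spring = 3*3 = 9.
Iteration 4: components of {Gear,Spring} -> Clip = 6*4 = 24, Cover = 9*5 = 45, Washer = 9*2 = 18.
Iteration 5: components of {Clip,Cover,Washer} -> Arm = 24*3 = 72.
Iteration 6: no further components; recursion stops.
Total rows emitted: 11.

11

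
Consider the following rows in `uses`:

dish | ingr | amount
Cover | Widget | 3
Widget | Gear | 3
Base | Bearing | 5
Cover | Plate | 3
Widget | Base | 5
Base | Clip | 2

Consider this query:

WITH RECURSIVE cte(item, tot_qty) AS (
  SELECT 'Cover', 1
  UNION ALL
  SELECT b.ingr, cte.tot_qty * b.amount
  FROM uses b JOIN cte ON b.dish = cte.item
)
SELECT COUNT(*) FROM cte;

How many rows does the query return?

7

Base: (Cover, tot_qty=1).
Iteration 1: components of {Cover} -> Plate = 1*3 = 3, Widget = 1*3 = 3.
Iteration 2: components of {Plate,Widget} -> Base = 3*5 = 15, Gear = 3*3 = 9.
Iteration 3: components of {Base,Gear} -> Bearing = 15*5 = 75, Clip = 15*2 = 30.
Iteration 4: no further components; recursion stops.
Total rows emitted: 7.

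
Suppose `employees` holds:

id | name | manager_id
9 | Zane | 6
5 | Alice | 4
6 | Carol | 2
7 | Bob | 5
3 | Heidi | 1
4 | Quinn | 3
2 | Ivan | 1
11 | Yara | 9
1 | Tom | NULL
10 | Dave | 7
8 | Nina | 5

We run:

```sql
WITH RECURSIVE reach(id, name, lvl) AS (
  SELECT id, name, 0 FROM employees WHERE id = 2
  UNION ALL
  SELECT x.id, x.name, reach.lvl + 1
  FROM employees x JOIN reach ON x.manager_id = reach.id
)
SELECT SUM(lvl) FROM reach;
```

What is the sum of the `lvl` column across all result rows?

6

Base: id=2 (Ivan) at lvl 0.
Iteration 1: rows with manager_id in {2} -> Carol (id 6, lvl 1).
Iteration 2: rows with manager_id in {6} -> Zane (id 9, lvl 2).
Iteration 3: rows with manager_id in {9} -> Yara (id 11, lvl 3).
Iteration 4: no rows with manager_id in {11}; recursion stops.
SUM(lvl) = 0 + 1 + 2 + 3 = 6.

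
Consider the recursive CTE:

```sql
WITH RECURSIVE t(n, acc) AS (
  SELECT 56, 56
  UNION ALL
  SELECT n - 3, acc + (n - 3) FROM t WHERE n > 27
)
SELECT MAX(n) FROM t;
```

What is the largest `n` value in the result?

56

Base: n=56, acc=56.
Iteration 1: 56 > 27 holds -> n = 56 - 3 = 53, acc = 56 + 53 = 109.
Iteration 2: 53 > 27 holds -> n = 53 - 3 = 50, acc = 109 + 50 = 159.
Iteration 3: 50 > 27 holds -> n = 50 - 3 = 47, acc = 159 + 47 = 206.
Iteration 4: 47 > 27 holds -> n = 47 - 3 = 44, acc = 206 + 44 = 250.
Iteration 5: 44 > 27 holds -> n = 44 - 3 = 41, acc = 250 + 41 = 291.
Iteration 6: 41 > 27 holds -> n = 41 - 3 = 38, acc = 291 + 38 = 329.
Iteration 7: 38 > 27 holds -> n = 38 - 3 = 35, acc = 329 + 35 = 364.
Iteration 8: 35 > 27 holds -> n = 35 - 3 = 32, acc = 364 + 32 = 396.
Iteration 9: 32 > 27 holds -> n = 32 - 3 = 29, acc = 396 + 29 = 425.
Iteration 10: 29 > 27 holds -> n = 29 - 3 = 26, acc = 425 + 26 = 451.
Iteration 11: 26 > 27 fails; recursion stops.
n values: 56, 53, 50, 47, 44, 41, 38, 35, 32, 29, 26; the maximum is 56.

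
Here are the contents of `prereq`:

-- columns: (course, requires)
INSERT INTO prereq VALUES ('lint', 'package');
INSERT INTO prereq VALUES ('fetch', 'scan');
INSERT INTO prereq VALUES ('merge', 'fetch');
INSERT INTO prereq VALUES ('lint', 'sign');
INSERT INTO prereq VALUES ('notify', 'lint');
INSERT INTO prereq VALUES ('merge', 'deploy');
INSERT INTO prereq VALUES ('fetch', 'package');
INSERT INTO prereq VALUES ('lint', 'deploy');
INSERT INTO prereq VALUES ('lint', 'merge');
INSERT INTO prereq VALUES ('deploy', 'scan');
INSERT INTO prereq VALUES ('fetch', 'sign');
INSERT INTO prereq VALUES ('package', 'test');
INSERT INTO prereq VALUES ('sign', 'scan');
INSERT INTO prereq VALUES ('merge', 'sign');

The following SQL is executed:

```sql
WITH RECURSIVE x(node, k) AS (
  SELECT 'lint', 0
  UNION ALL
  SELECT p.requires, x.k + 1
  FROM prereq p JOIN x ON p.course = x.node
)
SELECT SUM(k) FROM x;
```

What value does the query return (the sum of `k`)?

Base: (lint, k=0).
Iteration 1: edges from {lint} -> (deploy, k=1), (merge, k=1), (package, k=1), (sign, k=1).
Iteration 2: edges from {deploy,merge,package,sign} -> (deploy, k=2), (fetch, k=2), (scan, k=2) x2, (sign, k=2), (test, k=2). [UNION ALL keeps all 6 new rows, including repeats]
Iteration 3: edges from {deploy,fetch,scan,sign,test} -> (package, k=3), (scan, k=3) x3, (sign, k=3). [UNION ALL keeps all 5 new rows, including repeats]
Iteration 4: edges from {package,scan,sign} -> (scan, k=4), (test, k=4).
Iteration 5: no outgoing edges from {scan,test}; recursion stops.
SUM(k) = 0 + 1 + 1 + 1 + 1 + 2 + 2 + 2 + 2 + 2 + 2 + 3 + 3 + 3 + ... (18 terms) = 39.

39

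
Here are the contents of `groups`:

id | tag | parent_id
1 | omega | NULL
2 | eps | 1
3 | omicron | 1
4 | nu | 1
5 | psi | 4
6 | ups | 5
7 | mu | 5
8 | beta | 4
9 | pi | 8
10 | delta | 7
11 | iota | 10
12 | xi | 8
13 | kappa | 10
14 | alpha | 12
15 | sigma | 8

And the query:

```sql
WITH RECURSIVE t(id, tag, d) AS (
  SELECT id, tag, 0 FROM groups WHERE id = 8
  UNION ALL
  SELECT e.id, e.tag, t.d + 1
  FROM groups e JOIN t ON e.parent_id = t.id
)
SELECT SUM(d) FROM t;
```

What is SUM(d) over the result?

Base: id=8 (beta) at d 0.
Iteration 1: rows with parent_id in {8} -> pi (id 9, d 1), xi (id 12, d 1), sigma (id 15, d 1).
Iteration 2: rows with parent_id in {9,12,15} -> alpha (id 14, d 2).
Iteration 3: no rows with parent_id in {14}; recursion stops.
SUM(d) = 0 + 1 + 1 + 1 + 2 = 5.

5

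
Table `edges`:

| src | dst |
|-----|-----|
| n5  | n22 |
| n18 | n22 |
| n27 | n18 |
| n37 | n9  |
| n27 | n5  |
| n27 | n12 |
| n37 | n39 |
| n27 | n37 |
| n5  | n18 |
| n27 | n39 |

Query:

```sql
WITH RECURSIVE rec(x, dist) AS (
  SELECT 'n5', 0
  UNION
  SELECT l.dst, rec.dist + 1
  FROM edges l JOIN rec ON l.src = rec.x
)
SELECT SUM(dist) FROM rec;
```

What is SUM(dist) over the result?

4

Base: (n5, dist=0).
Iteration 1: edges from {n5} -> (n18, dist=1), (n22, dist=1).
Iteration 2: edges from {n18,n22} -> (n22, dist=2).
Iteration 3: no outgoing edges from {n22}; recursion stops.
SUM(dist) = 0 + 1 + 1 + 2 = 4.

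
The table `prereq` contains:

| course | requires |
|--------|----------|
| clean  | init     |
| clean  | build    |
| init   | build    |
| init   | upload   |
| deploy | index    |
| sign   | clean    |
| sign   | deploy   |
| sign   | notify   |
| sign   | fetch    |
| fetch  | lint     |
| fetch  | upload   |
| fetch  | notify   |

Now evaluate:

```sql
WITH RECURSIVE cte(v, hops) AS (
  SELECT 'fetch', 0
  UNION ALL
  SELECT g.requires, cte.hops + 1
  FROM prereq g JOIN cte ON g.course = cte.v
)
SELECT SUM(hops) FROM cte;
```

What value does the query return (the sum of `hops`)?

Base: (fetch, hops=0).
Iteration 1: edges from {fetch} -> (lint, hops=1), (notify, hops=1), (upload, hops=1).
Iteration 2: no outgoing edges from {lint,notify,upload}; recursion stops.
SUM(hops) = 0 + 1 + 1 + 1 = 3.

3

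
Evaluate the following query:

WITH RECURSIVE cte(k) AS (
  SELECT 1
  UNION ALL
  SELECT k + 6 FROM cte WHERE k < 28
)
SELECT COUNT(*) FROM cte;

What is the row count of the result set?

6

Base: k=1.
Iteration 1: 1 < 28 holds -> k = 1 + 6 = 7.
Iteration 2: 7 < 28 holds -> k = 7 + 6 = 13.
Iteration 3: 13 < 28 holds -> k = 13 + 6 = 19.
Iteration 4: 19 < 28 holds -> k = 19 + 6 = 25.
Iteration 5: 25 < 28 holds -> k = 25 + 6 = 31.
Iteration 6: 31 < 28 fails; recursion stops.
Total rows emitted: 6.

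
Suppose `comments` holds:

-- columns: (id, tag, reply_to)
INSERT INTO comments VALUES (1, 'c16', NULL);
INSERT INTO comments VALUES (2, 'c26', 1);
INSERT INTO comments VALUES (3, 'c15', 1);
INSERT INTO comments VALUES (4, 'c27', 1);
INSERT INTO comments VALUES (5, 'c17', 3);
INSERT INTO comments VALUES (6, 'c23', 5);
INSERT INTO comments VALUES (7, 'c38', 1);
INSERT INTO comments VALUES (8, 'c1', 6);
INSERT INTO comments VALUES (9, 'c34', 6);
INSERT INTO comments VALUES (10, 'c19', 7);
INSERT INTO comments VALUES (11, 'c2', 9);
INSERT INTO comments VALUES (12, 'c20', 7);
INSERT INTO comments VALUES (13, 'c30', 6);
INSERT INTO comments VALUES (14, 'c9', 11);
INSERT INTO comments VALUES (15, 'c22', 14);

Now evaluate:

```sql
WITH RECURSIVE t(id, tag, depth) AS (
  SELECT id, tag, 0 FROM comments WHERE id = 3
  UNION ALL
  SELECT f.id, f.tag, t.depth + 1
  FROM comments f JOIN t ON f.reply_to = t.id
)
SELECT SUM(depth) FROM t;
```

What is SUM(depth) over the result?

Base: id=3 (c15) at depth 0.
Iteration 1: rows with reply_to in {3} -> c17 (id 5, depth 1).
Iteration 2: rows with reply_to in {5} -> c23 (id 6, depth 2).
Iteration 3: rows with reply_to in {6} -> c1 (id 8, depth 3), c34 (id 9, depth 3), c30 (id 13, depth 3).
Iteration 4: rows with reply_to in {8,9,13} -> c2 (id 11, depth 4).
Iteration 5: rows with reply_to in {11} -> c9 (id 14, depth 5).
Iteration 6: rows with reply_to in {14} -> c22 (id 15, depth 6).
Iteration 7: no rows with reply_to in {15}; recursion stops.
SUM(depth) = 0 + 1 + 2 + 3 + 3 + 3 + 4 + 5 + 6 = 27.

27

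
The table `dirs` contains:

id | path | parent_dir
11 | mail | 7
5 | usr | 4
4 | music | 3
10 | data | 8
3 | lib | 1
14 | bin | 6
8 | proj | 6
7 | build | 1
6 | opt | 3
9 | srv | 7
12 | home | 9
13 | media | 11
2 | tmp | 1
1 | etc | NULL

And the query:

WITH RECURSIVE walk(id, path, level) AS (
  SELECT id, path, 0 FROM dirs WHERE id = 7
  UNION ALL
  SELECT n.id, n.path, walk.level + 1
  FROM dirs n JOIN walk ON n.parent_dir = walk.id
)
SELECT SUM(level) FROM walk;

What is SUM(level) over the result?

6

Base: id=7 (build) at level 0.
Iteration 1: rows with parent_dir in {7} -> srv (id 9, level 1), mail (id 11, level 1).
Iteration 2: rows with parent_dir in {9,11} -> home (id 12, level 2), media (id 13, level 2).
Iteration 3: no rows with parent_dir in {12,13}; recursion stops.
SUM(level) = 0 + 1 + 1 + 2 + 2 = 6.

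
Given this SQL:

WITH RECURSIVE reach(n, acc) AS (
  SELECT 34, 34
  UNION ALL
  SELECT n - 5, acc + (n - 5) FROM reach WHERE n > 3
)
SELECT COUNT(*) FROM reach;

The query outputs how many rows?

Base: n=34, acc=34.
Iteration 1: 34 > 3 holds -> n = 34 - 5 = 29, acc = 34 + 29 = 63.
Iteration 2: 29 > 3 holds -> n = 29 - 5 = 24, acc = 63 + 24 = 87.
Iteration 3: 24 > 3 holds -> n = 24 - 5 = 19, acc = 87 + 19 = 106.
Iteration 4: 19 > 3 holds -> n = 19 - 5 = 14, acc = 106 + 14 = 120.
Iteration 5: 14 > 3 holds -> n = 14 - 5 = 9, acc = 120 + 9 = 129.
Iteration 6: 9 > 3 holds -> n = 9 - 5 = 4, acc = 129 + 4 = 133.
Iteration 7: 4 > 3 holds -> n = 4 - 5 = -1, acc = 133 + -1 = 132.
Iteration 8: -1 > 3 fails; recursion stops.
Total rows emitted: 8.

8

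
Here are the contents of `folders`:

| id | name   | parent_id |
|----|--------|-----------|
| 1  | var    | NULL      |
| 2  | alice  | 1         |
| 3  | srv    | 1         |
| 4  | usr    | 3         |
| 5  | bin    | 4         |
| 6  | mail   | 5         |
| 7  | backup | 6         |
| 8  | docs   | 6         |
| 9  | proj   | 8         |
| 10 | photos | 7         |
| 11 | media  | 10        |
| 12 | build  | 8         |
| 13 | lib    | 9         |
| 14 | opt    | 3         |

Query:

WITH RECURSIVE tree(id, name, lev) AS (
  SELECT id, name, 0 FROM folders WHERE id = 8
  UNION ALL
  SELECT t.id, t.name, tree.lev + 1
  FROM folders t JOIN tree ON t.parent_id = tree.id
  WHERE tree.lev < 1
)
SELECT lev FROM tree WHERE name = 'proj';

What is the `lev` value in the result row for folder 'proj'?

Base: id=8 (docs) at lev 0.
Iteration 1: rows with parent_id in {8} -> proj (id 9, lev 1), build (id 12, lev 1).
Iteration 2: lev < 1 fails for all current rows; recursion stops.

1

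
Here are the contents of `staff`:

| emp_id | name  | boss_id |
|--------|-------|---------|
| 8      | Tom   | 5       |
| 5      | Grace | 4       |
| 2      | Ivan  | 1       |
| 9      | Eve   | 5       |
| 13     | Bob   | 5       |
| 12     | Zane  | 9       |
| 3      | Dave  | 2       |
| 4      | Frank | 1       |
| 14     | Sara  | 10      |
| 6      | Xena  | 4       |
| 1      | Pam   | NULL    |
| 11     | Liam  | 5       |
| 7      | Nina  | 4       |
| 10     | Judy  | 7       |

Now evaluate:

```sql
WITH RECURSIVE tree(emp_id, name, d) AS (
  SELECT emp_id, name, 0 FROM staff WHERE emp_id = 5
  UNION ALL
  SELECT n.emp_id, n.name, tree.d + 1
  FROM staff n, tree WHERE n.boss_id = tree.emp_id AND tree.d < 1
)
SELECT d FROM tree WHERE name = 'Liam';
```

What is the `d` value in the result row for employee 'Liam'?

Base: emp_id=5 (Grace) at d 0.
Iteration 1: rows with boss_id in {5} -> Tom (id 8, d 1), Eve (id 9, d 1), Liam (id 11, d 1), Bob (id 13, d 1).
Iteration 2: d < 1 fails for all current rows; recursion stops.

1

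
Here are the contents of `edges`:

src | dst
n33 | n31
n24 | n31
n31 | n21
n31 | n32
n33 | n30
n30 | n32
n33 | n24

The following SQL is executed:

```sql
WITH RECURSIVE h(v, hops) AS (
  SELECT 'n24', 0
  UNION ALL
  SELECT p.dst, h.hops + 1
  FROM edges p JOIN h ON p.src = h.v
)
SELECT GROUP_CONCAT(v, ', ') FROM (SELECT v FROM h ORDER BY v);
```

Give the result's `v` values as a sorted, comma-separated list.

Base: (n24, hops=0).
Iteration 1: edges from {n24} -> (n31, hops=1).
Iteration 2: edges from {n31} -> (n21, hops=2), (n32, hops=2).
Iteration 3: no outgoing edges from {n21,n32}; recursion stops.

n21, n24, n31, n32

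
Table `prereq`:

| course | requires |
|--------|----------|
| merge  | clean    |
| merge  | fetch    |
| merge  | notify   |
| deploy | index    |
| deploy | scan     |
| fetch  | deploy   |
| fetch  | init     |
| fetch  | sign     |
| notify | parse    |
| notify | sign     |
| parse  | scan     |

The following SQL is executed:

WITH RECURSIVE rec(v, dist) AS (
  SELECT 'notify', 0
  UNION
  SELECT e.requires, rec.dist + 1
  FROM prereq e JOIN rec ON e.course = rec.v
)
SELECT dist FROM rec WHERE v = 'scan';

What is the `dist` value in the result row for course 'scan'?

Base: (notify, dist=0).
Iteration 1: edges from {notify} -> (parse, dist=1), (sign, dist=1).
Iteration 2: edges from {parse,sign} -> (scan, dist=2).
Iteration 3: no outgoing edges from {scan}; recursion stops.

2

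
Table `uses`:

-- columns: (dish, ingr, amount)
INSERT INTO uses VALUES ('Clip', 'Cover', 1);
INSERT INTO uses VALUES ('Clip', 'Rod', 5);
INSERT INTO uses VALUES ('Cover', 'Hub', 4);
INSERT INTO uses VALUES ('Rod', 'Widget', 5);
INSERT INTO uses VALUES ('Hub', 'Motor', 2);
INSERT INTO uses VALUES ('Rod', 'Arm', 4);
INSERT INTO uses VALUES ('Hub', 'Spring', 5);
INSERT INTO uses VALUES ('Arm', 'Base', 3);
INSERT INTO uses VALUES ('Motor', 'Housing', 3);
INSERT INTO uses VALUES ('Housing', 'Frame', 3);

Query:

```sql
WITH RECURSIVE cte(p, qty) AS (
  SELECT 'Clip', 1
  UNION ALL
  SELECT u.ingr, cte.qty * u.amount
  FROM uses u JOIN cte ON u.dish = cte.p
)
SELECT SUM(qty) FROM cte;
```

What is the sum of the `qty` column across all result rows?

240

Base: (Clip, qty=1).
Iteration 1: components of {Clip} -> Cover = 1*1 = 1, Rod = 1*5 = 5.
Iteration 2: components of {Cover,Rod} -> Arm = 5*4 = 20, Hub = 1*4 = 4, Widget = 5*5 = 25.
Iteration 3: components of {Arm,Hub,Widget} -> Base = 20*3 = 60, Motor = 4*2 = 8, Spring = 4*5 = 20.
Iteration 4: components of {Base,Motor,Spring} -> Housing = 8*3 = 24.
Iteration 5: components of {Housing} -> Frame = 24*3 = 72.
Iteration 6: no further components; recursion stops.
SUM(qty) = 1 + 1 + 5 + 4 + 25 + 20 + 8 + 20 + 60 + 24 + 72 = 240.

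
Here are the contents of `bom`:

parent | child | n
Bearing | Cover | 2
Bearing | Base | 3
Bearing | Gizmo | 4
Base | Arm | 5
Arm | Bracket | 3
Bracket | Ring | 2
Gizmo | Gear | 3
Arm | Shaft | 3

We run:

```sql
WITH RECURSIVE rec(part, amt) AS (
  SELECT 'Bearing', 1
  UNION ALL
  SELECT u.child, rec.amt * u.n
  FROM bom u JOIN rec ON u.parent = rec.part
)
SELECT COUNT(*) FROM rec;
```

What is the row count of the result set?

9

Base: (Bearing, amt=1).
Iteration 1: components of {Bearing} -> Base = 1*3 = 3, Cover = 1*2 = 2, Gizmo = 1*4 = 4.
Iteration 2: components of {Base,Cover,Gizmo} -> Arm = 3*5 = 15, Gear = 4*3 = 12.
Iteration 3: components of {Arm,Gear} -> Bracket = 15*3 = 45, Shaft = 15*3 = 45.
Iteration 4: components of {Bracket,Shaft} -> Ring = 45*2 = 90.
Iteration 5: no further components; recursion stops.
Total rows emitted: 9.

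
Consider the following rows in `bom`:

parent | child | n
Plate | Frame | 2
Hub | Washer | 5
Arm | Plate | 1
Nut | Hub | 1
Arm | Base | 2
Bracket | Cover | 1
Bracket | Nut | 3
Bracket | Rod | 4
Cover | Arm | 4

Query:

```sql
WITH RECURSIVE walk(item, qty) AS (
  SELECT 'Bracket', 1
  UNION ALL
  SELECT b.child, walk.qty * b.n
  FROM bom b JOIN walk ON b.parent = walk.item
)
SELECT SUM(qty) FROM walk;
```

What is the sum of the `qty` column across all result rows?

Base: (Bracket, qty=1).
Iteration 1: components of {Bracket} -> Cover = 1*1 = 1, Nut = 1*3 = 3, Rod = 1*4 = 4.
Iteration 2: components of {Cover,Nut,Rod} -> Arm = 1*4 = 4, Hub = 3*1 = 3.
Iteration 3: components of {Arm,Hub} -> Base = 4*2 = 8, Plate = 4*1 = 4, Washer = 3*5 = 15.
Iteration 4: components of {Base,Plate,Washer} -> Frame = 4*2 = 8.
Iteration 5: no further components; recursion stops.
SUM(qty) = 1 + 3 + 1 + 4 + 3 + 4 + 15 + 8 + 4 + 8 = 51.

51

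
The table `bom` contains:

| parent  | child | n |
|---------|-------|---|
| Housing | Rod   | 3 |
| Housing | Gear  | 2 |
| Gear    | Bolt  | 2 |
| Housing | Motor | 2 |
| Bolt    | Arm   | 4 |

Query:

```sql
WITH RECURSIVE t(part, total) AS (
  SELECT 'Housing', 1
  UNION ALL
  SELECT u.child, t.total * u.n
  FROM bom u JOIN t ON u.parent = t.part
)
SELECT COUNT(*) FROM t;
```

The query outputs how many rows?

6

Base: (Housing, total=1).
Iteration 1: components of {Housing} -> Gear = 1*2 = 2, Motor = 1*2 = 2, Rod = 1*3 = 3.
Iteration 2: components of {Gear,Motor,Rod} -> Bolt = 2*2 = 4.
Iteration 3: components of {Bolt} -> Arm = 4*4 = 16.
Iteration 4: no further components; recursion stops.
Total rows emitted: 6.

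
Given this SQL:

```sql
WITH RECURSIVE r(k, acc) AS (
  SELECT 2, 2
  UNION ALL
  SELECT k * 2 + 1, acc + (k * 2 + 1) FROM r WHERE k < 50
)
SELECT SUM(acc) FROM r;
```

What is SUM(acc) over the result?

Base: k=2, acc=2.
Iteration 1: 2 < 50 holds -> k = 2 * 2 + 1 = 5, acc = 2 + 5 = 7.
Iteration 2: 5 < 50 holds -> k = 5 * 2 + 1 = 11, acc = 7 + 11 = 18.
Iteration 3: 11 < 50 holds -> k = 11 * 2 + 1 = 23, acc = 18 + 23 = 41.
Iteration 4: 23 < 50 holds -> k = 23 * 2 + 1 = 47, acc = 41 + 47 = 88.
Iteration 5: 47 < 50 holds -> k = 47 * 2 + 1 = 95, acc = 88 + 95 = 183.
Iteration 6: 95 < 50 fails; recursion stops.
SUM(acc) = 2 + 7 + 18 + 41 + 88 + 183 = 339.

339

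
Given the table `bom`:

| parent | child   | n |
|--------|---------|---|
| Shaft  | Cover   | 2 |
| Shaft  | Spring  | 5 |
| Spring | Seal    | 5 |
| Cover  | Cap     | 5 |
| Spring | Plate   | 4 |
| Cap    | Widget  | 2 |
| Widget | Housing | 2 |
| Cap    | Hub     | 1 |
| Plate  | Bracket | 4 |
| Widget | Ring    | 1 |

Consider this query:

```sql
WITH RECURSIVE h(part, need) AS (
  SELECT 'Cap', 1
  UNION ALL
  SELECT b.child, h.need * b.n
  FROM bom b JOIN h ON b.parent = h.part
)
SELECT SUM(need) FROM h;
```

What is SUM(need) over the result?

Base: (Cap, need=1).
Iteration 1: components of {Cap} -> Hub = 1*1 = 1, Widget = 1*2 = 2.
Iteration 2: components of {Hub,Widget} -> Housing = 2*2 = 4, Ring = 2*1 = 2.
Iteration 3: no further components; recursion stops.
SUM(need) = 1 + 2 + 1 + 4 + 2 = 10.

10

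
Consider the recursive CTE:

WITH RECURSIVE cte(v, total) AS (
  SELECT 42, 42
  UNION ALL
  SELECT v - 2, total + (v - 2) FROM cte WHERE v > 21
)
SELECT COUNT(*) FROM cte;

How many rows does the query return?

Base: v=42, total=42.
Iteration 1: 42 > 21 holds -> v = 42 - 2 = 40, total = 42 + 40 = 82.
Iteration 2: 40 > 21 holds -> v = 40 - 2 = 38, total = 82 + 38 = 120.
Iteration 3: 38 > 21 holds -> v = 38 - 2 = 36, total = 120 + 36 = 156.
Iteration 4: 36 > 21 holds -> v = 36 - 2 = 34, total = 156 + 34 = 190.
Iteration 5: 34 > 21 holds -> v = 34 - 2 = 32, total = 190 + 32 = 222.
Iteration 6: 32 > 21 holds -> v = 32 - 2 = 30, total = 222 + 30 = 252.
Iteration 7: 30 > 21 holds -> v = 30 - 2 = 28, total = 252 + 28 = 280.
Iteration 8: 28 > 21 holds -> v = 28 - 2 = 26, total = 280 + 26 = 306.
Iteration 9: 26 > 21 holds -> v = 26 - 2 = 24, total = 306 + 24 = 330.
Iteration 10: 24 > 21 holds -> v = 24 - 2 = 22, total = 330 + 22 = 352.
Iteration 11: 22 > 21 holds -> v = 22 - 2 = 20, total = 352 + 20 = 372.
Iteration 12: 20 > 21 fails; recursion stops.
Total rows emitted: 12.

12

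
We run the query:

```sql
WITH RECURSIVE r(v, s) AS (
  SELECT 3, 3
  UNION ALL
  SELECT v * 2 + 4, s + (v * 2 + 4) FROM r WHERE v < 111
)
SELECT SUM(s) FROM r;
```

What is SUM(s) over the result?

756

Base: v=3, s=3.
Iteration 1: 3 < 111 holds -> v = 3 * 2 + 4 = 10, s = 3 + 10 = 13.
Iteration 2: 10 < 111 holds -> v = 10 * 2 + 4 = 24, s = 13 + 24 = 37.
Iteration 3: 24 < 111 holds -> v = 24 * 2 + 4 = 52, s = 37 + 52 = 89.
Iteration 4: 52 < 111 holds -> v = 52 * 2 + 4 = 108, s = 89 + 108 = 197.
Iteration 5: 108 < 111 holds -> v = 108 * 2 + 4 = 220, s = 197 + 220 = 417.
Iteration 6: 220 < 111 fails; recursion stops.
SUM(s) = 3 + 13 + 37 + 89 + 197 + 417 = 756.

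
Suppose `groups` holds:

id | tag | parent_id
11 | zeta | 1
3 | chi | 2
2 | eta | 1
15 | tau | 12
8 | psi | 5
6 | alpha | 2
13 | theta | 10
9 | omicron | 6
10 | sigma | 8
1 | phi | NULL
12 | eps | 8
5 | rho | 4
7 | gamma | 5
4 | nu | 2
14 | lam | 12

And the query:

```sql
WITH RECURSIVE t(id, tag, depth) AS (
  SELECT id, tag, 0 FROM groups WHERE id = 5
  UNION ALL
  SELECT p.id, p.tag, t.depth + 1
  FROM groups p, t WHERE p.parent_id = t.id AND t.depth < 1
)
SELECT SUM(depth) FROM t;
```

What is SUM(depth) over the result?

Base: id=5 (rho) at depth 0.
Iteration 1: rows with parent_id in {5} -> gamma (id 7, depth 1), psi (id 8, depth 1).
Iteration 2: depth < 1 fails for all current rows; recursion stops.
SUM(depth) = 0 + 1 + 1 = 2.

2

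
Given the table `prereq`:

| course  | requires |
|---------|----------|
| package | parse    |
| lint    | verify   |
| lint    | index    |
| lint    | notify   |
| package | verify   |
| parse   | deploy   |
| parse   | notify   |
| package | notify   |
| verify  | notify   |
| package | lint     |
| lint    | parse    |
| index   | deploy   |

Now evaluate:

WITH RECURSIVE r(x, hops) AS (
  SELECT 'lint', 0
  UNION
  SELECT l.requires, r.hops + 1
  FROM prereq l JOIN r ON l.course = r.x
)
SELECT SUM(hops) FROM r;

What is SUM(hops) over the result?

8

Base: (lint, hops=0).
Iteration 1: edges from {lint} -> (index, hops=1), (notify, hops=1), (parse, hops=1), (verify, hops=1).
Iteration 2: edges from {index,notify,parse,verify} -> (deploy, hops=2), (notify, hops=2). [UNION drops 2 duplicate row(s)]
Iteration 3: no outgoing edges from {deploy,notify}; recursion stops.
SUM(hops) = 0 + 1 + 1 + 1 + 1 + 2 + 2 = 8.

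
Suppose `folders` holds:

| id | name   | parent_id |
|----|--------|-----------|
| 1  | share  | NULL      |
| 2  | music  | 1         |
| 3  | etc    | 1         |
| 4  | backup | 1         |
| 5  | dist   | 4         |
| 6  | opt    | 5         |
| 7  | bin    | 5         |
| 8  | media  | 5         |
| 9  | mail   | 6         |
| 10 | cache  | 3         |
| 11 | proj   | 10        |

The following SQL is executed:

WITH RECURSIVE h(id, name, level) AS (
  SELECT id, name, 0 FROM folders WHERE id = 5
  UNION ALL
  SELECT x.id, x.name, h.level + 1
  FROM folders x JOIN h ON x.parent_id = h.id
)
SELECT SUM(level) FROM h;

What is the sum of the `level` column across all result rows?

5

Base: id=5 (dist) at level 0.
Iteration 1: rows with parent_id in {5} -> opt (id 6, level 1), bin (id 7, level 1), media (id 8, level 1).
Iteration 2: rows with parent_id in {6,7,8} -> mail (id 9, level 2).
Iteration 3: no rows with parent_id in {9}; recursion stops.
SUM(level) = 0 + 1 + 1 + 1 + 2 = 5.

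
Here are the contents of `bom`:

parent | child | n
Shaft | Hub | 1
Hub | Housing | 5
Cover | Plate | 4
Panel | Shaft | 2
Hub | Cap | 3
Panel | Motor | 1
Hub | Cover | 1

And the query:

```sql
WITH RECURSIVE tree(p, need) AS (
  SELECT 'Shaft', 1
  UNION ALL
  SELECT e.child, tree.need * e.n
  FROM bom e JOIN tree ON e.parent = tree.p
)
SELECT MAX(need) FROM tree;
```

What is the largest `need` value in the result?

Base: (Shaft, need=1).
Iteration 1: components of {Shaft} -> Hub = 1*1 = 1.
Iteration 2: components of {Hub} -> Cap = 1*3 = 3, Cover = 1*1 = 1, Housing = 1*5 = 5.
Iteration 3: components of {Cap,Cover,Housing} -> Plate = 1*4 = 4.
Iteration 4: no further components; recursion stops.
need values: 1, 1, 5, 1, 3, 4; the maximum is 5.

5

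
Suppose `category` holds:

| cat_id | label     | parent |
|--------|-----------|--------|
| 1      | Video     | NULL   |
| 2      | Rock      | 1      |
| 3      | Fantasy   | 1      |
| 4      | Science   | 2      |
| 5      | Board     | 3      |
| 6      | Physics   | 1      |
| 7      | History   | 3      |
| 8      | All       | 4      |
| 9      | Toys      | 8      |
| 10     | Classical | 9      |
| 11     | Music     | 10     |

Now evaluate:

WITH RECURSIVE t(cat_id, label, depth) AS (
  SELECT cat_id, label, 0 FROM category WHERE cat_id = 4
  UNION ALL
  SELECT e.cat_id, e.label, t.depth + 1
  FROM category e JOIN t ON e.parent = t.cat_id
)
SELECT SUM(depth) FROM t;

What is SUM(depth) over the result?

Base: cat_id=4 (Science) at depth 0.
Iteration 1: rows with parent in {4} -> All (id 8, depth 1).
Iteration 2: rows with parent in {8} -> Toys (id 9, depth 2).
Iteration 3: rows with parent in {9} -> Classical (id 10, depth 3).
Iteration 4: rows with parent in {10} -> Music (id 11, depth 4).
Iteration 5: no rows with parent in {11}; recursion stops.
SUM(depth) = 0 + 1 + 2 + 3 + 4 = 10.

10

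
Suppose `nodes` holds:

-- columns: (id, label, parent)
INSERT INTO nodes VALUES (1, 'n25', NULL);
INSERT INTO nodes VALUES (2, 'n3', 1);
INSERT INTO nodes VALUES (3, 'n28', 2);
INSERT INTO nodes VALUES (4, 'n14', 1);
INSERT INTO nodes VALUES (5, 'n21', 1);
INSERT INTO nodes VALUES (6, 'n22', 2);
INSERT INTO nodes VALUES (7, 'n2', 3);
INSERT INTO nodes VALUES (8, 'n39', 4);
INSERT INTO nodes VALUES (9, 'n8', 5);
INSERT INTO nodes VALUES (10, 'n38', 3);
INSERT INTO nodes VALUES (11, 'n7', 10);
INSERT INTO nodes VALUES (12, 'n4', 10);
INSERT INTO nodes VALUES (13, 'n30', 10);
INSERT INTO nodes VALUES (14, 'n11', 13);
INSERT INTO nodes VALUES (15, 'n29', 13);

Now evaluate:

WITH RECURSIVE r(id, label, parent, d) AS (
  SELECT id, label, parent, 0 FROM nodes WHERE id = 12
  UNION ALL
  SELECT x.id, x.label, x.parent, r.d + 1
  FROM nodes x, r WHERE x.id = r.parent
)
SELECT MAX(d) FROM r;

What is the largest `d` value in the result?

Base: id=12 (n4), parent=10, d 0.
Iteration 1: join on id=10 -> n38 (id 10, parent=3, d 1).
Iteration 2: join on id=3 -> n28 (id 3, parent=2, d 2).
Iteration 3: join on id=2 -> n3 (id 2, parent=1, d 3).
Iteration 4: join on id=1 -> n25 (id 1, parent=NULL, d 4).
Iteration 5: parent is NULL; no match; recursion stops.
d values: 0, 1, 2, 3, 4; the maximum is 4.

4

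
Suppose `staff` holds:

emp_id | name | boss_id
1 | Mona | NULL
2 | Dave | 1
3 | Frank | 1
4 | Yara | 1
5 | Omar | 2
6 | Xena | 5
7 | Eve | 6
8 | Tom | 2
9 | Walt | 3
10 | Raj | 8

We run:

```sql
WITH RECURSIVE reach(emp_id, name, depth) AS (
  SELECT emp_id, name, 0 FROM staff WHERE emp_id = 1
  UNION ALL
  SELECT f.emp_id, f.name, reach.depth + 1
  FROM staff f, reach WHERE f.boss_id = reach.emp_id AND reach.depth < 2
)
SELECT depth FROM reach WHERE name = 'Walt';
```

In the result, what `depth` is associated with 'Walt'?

Base: emp_id=1 (Mona) at depth 0.
Iteration 1: rows with boss_id in {1} -> Dave (id 2, depth 1), Frank (id 3, depth 1), Yara (id 4, depth 1).
Iteration 2: rows with boss_id in {2,3,4} -> Omar (id 5, depth 2), Tom (id 8, depth 2), Walt (id 9, depth 2).
Iteration 3: depth < 2 fails for all current rows; recursion stops.

2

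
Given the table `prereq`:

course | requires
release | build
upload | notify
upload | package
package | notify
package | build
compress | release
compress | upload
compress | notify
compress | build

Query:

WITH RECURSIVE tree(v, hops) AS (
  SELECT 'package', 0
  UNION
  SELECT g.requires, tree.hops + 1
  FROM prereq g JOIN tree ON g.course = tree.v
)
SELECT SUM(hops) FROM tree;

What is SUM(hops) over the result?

Base: (package, hops=0).
Iteration 1: edges from {package} -> (build, hops=1), (notify, hops=1).
Iteration 2: no outgoing edges from {build,notify}; recursion stops.
SUM(hops) = 0 + 1 + 1 = 2.

2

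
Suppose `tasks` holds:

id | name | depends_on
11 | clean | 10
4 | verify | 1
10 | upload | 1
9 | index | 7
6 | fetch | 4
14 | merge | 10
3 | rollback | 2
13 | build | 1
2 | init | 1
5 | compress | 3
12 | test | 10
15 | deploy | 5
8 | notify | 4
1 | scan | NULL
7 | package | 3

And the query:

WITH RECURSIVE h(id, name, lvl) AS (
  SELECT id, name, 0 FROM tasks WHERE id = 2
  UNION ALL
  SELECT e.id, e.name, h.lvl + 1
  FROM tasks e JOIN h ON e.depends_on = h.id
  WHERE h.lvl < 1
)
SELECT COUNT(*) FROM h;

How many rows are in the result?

2

Base: id=2 (init) at lvl 0.
Iteration 1: rows with depends_on in {2} -> rollback (id 3, lvl 1).
Iteration 2: lvl < 1 fails for all current rows; recursion stops.
Total rows emitted: 2.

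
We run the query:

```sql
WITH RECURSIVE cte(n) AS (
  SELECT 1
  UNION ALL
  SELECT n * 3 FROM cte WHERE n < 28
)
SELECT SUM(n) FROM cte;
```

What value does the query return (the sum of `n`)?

121

Base: n=1.
Iteration 1: 1 < 28 holds -> n = 1 * 3 = 3.
Iteration 2: 3 < 28 holds -> n = 3 * 3 = 9.
Iteration 3: 9 < 28 holds -> n = 9 * 3 = 27.
Iteration 4: 27 < 28 holds -> n = 27 * 3 = 81.
Iteration 5: 81 < 28 fails; recursion stops.
SUM(n) = 1 + 3 + 9 + 27 + 81 = 121.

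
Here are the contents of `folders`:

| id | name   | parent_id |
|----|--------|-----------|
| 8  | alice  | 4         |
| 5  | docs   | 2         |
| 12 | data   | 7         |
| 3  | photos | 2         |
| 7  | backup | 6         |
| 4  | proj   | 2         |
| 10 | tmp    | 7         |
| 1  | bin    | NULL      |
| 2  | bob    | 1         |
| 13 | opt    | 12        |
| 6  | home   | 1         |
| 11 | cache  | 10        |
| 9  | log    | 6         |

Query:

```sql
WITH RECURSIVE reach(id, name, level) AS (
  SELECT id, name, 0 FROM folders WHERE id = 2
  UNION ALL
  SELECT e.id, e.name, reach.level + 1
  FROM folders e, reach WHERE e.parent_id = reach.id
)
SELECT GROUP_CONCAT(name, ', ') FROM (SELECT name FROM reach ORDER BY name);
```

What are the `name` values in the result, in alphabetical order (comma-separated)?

Base: id=2 (bob) at level 0.
Iteration 1: rows with parent_id in {2} -> photos (id 3, level 1), proj (id 4, level 1), docs (id 5, level 1).
Iteration 2: rows with parent_id in {3,4,5} -> alice (id 8, level 2).
Iteration 3: no rows with parent_id in {8}; recursion stops.

alice, bob, docs, photos, proj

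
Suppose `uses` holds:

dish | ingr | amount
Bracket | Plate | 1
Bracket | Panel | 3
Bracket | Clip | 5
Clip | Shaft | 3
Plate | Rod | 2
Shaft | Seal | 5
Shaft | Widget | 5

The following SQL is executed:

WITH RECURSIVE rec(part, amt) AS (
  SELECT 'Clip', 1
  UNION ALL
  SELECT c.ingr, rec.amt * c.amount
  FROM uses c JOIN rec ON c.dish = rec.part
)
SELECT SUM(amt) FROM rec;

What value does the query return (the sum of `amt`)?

34

Base: (Clip, amt=1).
Iteration 1: components of {Clip} -> Shaft = 1*3 = 3.
Iteration 2: components of {Shaft} -> Seal = 3*5 = 15, Widget = 3*5 = 15.
Iteration 3: no further components; recursion stops.
SUM(amt) = 1 + 3 + 15 + 15 = 34.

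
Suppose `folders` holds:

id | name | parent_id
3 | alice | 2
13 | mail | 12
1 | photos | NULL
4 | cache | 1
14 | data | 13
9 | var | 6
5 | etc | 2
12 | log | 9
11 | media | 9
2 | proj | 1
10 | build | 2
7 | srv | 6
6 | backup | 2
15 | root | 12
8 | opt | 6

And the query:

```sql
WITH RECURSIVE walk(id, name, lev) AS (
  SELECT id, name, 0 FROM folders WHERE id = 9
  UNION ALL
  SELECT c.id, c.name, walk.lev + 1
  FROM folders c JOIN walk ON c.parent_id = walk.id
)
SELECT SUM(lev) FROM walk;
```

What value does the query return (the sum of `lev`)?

9

Base: id=9 (var) at lev 0.
Iteration 1: rows with parent_id in {9} -> media (id 11, lev 1), log (id 12, lev 1).
Iteration 2: rows with parent_id in {11,12} -> mail (id 13, lev 2), root (id 15, lev 2).
Iteration 3: rows with parent_id in {13,15} -> data (id 14, lev 3).
Iteration 4: no rows with parent_id in {14}; recursion stops.
SUM(lev) = 0 + 1 + 1 + 2 + 2 + 3 = 9.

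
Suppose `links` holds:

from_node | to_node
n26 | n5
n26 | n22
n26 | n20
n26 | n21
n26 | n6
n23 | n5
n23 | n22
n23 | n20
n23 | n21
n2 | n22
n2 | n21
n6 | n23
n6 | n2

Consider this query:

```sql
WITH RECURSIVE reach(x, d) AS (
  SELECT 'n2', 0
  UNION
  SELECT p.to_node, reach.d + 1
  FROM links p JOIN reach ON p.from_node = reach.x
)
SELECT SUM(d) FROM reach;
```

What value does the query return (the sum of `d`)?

2

Base: (n2, d=0).
Iteration 1: edges from {n2} -> (n21, d=1), (n22, d=1).
Iteration 2: no outgoing edges from {n21,n22}; recursion stops.
SUM(d) = 0 + 1 + 1 = 2.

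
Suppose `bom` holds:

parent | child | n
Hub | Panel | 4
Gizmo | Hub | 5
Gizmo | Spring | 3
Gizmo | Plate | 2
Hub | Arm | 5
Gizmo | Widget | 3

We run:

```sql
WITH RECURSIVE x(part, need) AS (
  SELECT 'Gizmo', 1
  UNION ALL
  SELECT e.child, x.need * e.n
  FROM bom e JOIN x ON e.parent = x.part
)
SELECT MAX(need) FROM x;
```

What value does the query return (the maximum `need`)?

Base: (Gizmo, need=1).
Iteration 1: components of {Gizmo} -> Hub = 1*5 = 5, Plate = 1*2 = 2, Spring = 1*3 = 3, Widget = 1*3 = 3.
Iteration 2: components of {Hub,Plate,Spring,Widget} -> Arm = 5*5 = 25, Panel = 5*4 = 20.
Iteration 3: no further components; recursion stops.
need values: 1, 5, 2, 3, 3, 20, 25; the maximum is 25.

25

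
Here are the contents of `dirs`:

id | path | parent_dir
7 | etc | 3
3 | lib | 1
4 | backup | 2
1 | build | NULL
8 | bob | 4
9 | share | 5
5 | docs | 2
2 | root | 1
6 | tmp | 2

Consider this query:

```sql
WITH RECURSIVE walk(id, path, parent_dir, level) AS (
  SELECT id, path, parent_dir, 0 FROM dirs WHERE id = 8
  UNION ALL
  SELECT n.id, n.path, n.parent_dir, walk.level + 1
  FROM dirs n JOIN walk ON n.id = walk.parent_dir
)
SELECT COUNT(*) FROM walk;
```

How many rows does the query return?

Base: id=8 (bob), parent_dir=4, level 0.
Iteration 1: join on id=4 -> backup (id 4, parent_dir=2, level 1).
Iteration 2: join on id=2 -> root (id 2, parent_dir=1, level 2).
Iteration 3: join on id=1 -> build (id 1, parent_dir=NULL, level 3).
Iteration 4: parent_dir is NULL; no match; recursion stops.
Total rows emitted: 4.

4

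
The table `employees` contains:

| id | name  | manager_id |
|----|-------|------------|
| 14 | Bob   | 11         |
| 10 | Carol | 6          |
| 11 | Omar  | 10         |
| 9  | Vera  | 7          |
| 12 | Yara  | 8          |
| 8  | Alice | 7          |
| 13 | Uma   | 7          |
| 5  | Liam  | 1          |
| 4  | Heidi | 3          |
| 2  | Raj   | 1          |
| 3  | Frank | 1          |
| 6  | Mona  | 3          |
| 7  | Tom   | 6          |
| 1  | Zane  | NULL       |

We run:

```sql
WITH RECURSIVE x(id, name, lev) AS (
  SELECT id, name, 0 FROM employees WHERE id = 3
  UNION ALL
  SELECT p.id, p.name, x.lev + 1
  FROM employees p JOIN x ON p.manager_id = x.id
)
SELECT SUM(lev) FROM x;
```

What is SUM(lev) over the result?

Base: id=3 (Frank) at lev 0.
Iteration 1: rows with manager_id in {3} -> Heidi (id 4, lev 1), Mona (id 6, lev 1).
Iteration 2: rows with manager_id in {4,6} -> Tom (id 7, lev 2), Carol (id 10, lev 2).
Iteration 3: rows with manager_id in {7,10} -> Alice (id 8, lev 3), Vera (id 9, lev 3), Omar (id 11, lev 3), Uma (id 13, lev 3).
Iteration 4: rows with manager_id in {8,9,11,13} -> Yara (id 12, lev 4), Bob (id 14, lev 4).
Iteration 5: no rows with manager_id in {12,14}; recursion stops.
SUM(lev) = 0 + 1 + 1 + 2 + 2 + 3 + 3 + 3 + 3 + 4 + 4 = 26.

26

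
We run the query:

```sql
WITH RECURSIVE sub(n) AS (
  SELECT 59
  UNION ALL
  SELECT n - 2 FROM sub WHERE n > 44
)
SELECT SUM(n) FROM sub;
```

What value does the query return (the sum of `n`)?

459

Base: n=59.
Iteration 1: 59 > 44 holds -> n = 59 - 2 = 57.
Iteration 2: 57 > 44 holds -> n = 57 - 2 = 55.
Iteration 3: 55 > 44 holds -> n = 55 - 2 = 53.
Iteration 4: 53 > 44 holds -> n = 53 - 2 = 51.
Iteration 5: 51 > 44 holds -> n = 51 - 2 = 49.
Iteration 6: 49 > 44 holds -> n = 49 - 2 = 47.
Iteration 7: 47 > 44 holds -> n = 47 - 2 = 45.
Iteration 8: 45 > 44 holds -> n = 45 - 2 = 43.
Iteration 9: 43 > 44 fails; recursion stops.
SUM(n) = 59 + 57 + 55 + 53 + 51 + 49 + 47 + 45 + 43 = 459.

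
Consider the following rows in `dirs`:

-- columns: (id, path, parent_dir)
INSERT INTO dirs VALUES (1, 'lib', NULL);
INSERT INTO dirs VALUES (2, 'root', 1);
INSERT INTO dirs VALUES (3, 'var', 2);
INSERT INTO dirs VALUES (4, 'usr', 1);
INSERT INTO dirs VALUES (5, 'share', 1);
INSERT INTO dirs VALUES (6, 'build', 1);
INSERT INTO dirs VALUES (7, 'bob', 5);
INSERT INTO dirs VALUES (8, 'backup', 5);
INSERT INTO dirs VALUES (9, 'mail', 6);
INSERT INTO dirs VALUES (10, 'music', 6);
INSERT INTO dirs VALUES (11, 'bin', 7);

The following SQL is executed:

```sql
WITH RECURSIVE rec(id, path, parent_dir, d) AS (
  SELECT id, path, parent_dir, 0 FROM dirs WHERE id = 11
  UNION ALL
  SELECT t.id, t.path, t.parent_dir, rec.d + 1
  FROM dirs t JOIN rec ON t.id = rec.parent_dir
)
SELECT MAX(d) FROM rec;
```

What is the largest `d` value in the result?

3

Base: id=11 (bin), parent_dir=7, d 0.
Iteration 1: join on id=7 -> bob (id 7, parent_dir=5, d 1).
Iteration 2: join on id=5 -> share (id 5, parent_dir=1, d 2).
Iteration 3: join on id=1 -> lib (id 1, parent_dir=NULL, d 3).
Iteration 4: parent_dir is NULL; no match; recursion stops.
d values: 0, 1, 2, 3; the maximum is 3.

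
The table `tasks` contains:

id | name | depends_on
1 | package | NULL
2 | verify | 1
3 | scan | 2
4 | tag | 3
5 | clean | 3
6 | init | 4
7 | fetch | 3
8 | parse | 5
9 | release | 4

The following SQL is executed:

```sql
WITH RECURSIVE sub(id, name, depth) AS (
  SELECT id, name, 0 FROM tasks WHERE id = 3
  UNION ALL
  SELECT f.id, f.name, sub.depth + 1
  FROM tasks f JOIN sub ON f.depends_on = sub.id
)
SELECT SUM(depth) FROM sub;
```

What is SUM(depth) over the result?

9

Base: id=3 (scan) at depth 0.
Iteration 1: rows with depends_on in {3} -> tag (id 4, depth 1), clean (id 5, depth 1), fetch (id 7, depth 1).
Iteration 2: rows with depends_on in {4,5,7} -> init (id 6, depth 2), parse (id 8, depth 2), release (id 9, depth 2).
Iteration 3: no rows with depends_on in {6,8,9}; recursion stops.
SUM(depth) = 0 + 1 + 1 + 1 + 2 + 2 + 2 = 9.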